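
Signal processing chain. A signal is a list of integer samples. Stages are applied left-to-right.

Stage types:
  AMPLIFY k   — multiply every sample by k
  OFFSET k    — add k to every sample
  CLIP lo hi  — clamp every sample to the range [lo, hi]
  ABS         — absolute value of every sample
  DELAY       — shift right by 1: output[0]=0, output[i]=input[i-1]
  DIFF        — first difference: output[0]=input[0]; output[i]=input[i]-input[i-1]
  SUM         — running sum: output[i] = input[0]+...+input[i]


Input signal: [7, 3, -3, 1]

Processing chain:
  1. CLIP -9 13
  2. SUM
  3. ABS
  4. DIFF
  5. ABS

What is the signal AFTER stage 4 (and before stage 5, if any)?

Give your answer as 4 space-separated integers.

Input: [7, 3, -3, 1]
Stage 1 (CLIP -9 13): clip(7,-9,13)=7, clip(3,-9,13)=3, clip(-3,-9,13)=-3, clip(1,-9,13)=1 -> [7, 3, -3, 1]
Stage 2 (SUM): sum[0..0]=7, sum[0..1]=10, sum[0..2]=7, sum[0..3]=8 -> [7, 10, 7, 8]
Stage 3 (ABS): |7|=7, |10|=10, |7|=7, |8|=8 -> [7, 10, 7, 8]
Stage 4 (DIFF): s[0]=7, 10-7=3, 7-10=-3, 8-7=1 -> [7, 3, -3, 1]

Answer: 7 3 -3 1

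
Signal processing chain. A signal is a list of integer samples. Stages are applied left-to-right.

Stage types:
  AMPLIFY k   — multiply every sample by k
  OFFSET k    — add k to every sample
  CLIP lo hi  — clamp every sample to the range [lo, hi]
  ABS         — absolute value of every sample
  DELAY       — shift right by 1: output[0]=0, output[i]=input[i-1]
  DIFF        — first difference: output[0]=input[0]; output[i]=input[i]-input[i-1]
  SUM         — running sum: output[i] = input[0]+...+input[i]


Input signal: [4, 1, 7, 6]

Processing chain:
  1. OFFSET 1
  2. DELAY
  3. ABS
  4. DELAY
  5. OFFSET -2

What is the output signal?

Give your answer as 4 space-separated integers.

Answer: -2 -2 3 0

Derivation:
Input: [4, 1, 7, 6]
Stage 1 (OFFSET 1): 4+1=5, 1+1=2, 7+1=8, 6+1=7 -> [5, 2, 8, 7]
Stage 2 (DELAY): [0, 5, 2, 8] = [0, 5, 2, 8] -> [0, 5, 2, 8]
Stage 3 (ABS): |0|=0, |5|=5, |2|=2, |8|=8 -> [0, 5, 2, 8]
Stage 4 (DELAY): [0, 0, 5, 2] = [0, 0, 5, 2] -> [0, 0, 5, 2]
Stage 5 (OFFSET -2): 0+-2=-2, 0+-2=-2, 5+-2=3, 2+-2=0 -> [-2, -2, 3, 0]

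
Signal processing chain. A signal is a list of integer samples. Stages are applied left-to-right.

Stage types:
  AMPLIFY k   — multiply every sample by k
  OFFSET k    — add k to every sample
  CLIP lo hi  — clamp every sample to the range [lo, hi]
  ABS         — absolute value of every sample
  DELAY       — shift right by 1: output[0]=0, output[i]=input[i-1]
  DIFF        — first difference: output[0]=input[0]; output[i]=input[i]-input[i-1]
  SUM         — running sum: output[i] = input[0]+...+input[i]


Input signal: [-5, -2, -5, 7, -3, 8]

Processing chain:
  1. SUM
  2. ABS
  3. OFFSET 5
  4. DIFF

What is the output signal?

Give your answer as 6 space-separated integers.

Answer: 10 2 5 -7 3 -8

Derivation:
Input: [-5, -2, -5, 7, -3, 8]
Stage 1 (SUM): sum[0..0]=-5, sum[0..1]=-7, sum[0..2]=-12, sum[0..3]=-5, sum[0..4]=-8, sum[0..5]=0 -> [-5, -7, -12, -5, -8, 0]
Stage 2 (ABS): |-5|=5, |-7|=7, |-12|=12, |-5|=5, |-8|=8, |0|=0 -> [5, 7, 12, 5, 8, 0]
Stage 3 (OFFSET 5): 5+5=10, 7+5=12, 12+5=17, 5+5=10, 8+5=13, 0+5=5 -> [10, 12, 17, 10, 13, 5]
Stage 4 (DIFF): s[0]=10, 12-10=2, 17-12=5, 10-17=-7, 13-10=3, 5-13=-8 -> [10, 2, 5, -7, 3, -8]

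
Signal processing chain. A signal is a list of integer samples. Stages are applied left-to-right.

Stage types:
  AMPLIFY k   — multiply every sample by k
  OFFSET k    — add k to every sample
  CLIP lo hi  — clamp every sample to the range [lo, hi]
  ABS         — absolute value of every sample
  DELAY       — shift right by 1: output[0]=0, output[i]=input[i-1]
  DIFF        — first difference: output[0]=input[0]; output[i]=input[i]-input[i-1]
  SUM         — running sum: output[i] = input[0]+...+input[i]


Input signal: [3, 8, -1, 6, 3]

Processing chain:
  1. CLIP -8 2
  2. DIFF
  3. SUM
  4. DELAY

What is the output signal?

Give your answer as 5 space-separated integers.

Input: [3, 8, -1, 6, 3]
Stage 1 (CLIP -8 2): clip(3,-8,2)=2, clip(8,-8,2)=2, clip(-1,-8,2)=-1, clip(6,-8,2)=2, clip(3,-8,2)=2 -> [2, 2, -1, 2, 2]
Stage 2 (DIFF): s[0]=2, 2-2=0, -1-2=-3, 2--1=3, 2-2=0 -> [2, 0, -3, 3, 0]
Stage 3 (SUM): sum[0..0]=2, sum[0..1]=2, sum[0..2]=-1, sum[0..3]=2, sum[0..4]=2 -> [2, 2, -1, 2, 2]
Stage 4 (DELAY): [0, 2, 2, -1, 2] = [0, 2, 2, -1, 2] -> [0, 2, 2, -1, 2]

Answer: 0 2 2 -1 2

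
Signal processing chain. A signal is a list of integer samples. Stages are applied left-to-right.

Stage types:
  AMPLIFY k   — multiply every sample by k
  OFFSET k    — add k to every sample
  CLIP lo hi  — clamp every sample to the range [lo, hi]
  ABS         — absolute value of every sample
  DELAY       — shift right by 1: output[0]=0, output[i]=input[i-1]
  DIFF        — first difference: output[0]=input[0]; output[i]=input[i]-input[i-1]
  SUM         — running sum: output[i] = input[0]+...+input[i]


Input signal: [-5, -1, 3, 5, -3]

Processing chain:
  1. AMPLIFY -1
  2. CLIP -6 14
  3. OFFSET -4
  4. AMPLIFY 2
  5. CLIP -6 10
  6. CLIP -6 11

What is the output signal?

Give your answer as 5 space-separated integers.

Input: [-5, -1, 3, 5, -3]
Stage 1 (AMPLIFY -1): -5*-1=5, -1*-1=1, 3*-1=-3, 5*-1=-5, -3*-1=3 -> [5, 1, -3, -5, 3]
Stage 2 (CLIP -6 14): clip(5,-6,14)=5, clip(1,-6,14)=1, clip(-3,-6,14)=-3, clip(-5,-6,14)=-5, clip(3,-6,14)=3 -> [5, 1, -3, -5, 3]
Stage 3 (OFFSET -4): 5+-4=1, 1+-4=-3, -3+-4=-7, -5+-4=-9, 3+-4=-1 -> [1, -3, -7, -9, -1]
Stage 4 (AMPLIFY 2): 1*2=2, -3*2=-6, -7*2=-14, -9*2=-18, -1*2=-2 -> [2, -6, -14, -18, -2]
Stage 5 (CLIP -6 10): clip(2,-6,10)=2, clip(-6,-6,10)=-6, clip(-14,-6,10)=-6, clip(-18,-6,10)=-6, clip(-2,-6,10)=-2 -> [2, -6, -6, -6, -2]
Stage 6 (CLIP -6 11): clip(2,-6,11)=2, clip(-6,-6,11)=-6, clip(-6,-6,11)=-6, clip(-6,-6,11)=-6, clip(-2,-6,11)=-2 -> [2, -6, -6, -6, -2]

Answer: 2 -6 -6 -6 -2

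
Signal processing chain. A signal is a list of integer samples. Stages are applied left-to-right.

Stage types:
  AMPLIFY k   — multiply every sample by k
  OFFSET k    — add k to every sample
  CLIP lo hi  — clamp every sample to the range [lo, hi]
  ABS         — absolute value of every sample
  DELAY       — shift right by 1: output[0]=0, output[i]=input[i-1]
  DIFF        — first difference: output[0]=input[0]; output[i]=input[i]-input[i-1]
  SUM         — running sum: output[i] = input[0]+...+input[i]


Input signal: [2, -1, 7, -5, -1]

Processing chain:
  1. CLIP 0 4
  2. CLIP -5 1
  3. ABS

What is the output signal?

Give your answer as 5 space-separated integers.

Input: [2, -1, 7, -5, -1]
Stage 1 (CLIP 0 4): clip(2,0,4)=2, clip(-1,0,4)=0, clip(7,0,4)=4, clip(-5,0,4)=0, clip(-1,0,4)=0 -> [2, 0, 4, 0, 0]
Stage 2 (CLIP -5 1): clip(2,-5,1)=1, clip(0,-5,1)=0, clip(4,-5,1)=1, clip(0,-5,1)=0, clip(0,-5,1)=0 -> [1, 0, 1, 0, 0]
Stage 3 (ABS): |1|=1, |0|=0, |1|=1, |0|=0, |0|=0 -> [1, 0, 1, 0, 0]

Answer: 1 0 1 0 0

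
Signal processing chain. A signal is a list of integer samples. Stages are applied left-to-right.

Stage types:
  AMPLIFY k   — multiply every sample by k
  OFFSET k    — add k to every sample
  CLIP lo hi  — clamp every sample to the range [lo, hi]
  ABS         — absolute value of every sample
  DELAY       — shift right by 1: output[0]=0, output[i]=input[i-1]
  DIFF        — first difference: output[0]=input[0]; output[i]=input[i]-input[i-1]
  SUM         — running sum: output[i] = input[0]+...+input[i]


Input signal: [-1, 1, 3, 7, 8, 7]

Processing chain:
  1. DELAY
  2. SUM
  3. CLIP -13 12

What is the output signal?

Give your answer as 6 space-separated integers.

Answer: 0 -1 0 3 10 12

Derivation:
Input: [-1, 1, 3, 7, 8, 7]
Stage 1 (DELAY): [0, -1, 1, 3, 7, 8] = [0, -1, 1, 3, 7, 8] -> [0, -1, 1, 3, 7, 8]
Stage 2 (SUM): sum[0..0]=0, sum[0..1]=-1, sum[0..2]=0, sum[0..3]=3, sum[0..4]=10, sum[0..5]=18 -> [0, -1, 0, 3, 10, 18]
Stage 3 (CLIP -13 12): clip(0,-13,12)=0, clip(-1,-13,12)=-1, clip(0,-13,12)=0, clip(3,-13,12)=3, clip(10,-13,12)=10, clip(18,-13,12)=12 -> [0, -1, 0, 3, 10, 12]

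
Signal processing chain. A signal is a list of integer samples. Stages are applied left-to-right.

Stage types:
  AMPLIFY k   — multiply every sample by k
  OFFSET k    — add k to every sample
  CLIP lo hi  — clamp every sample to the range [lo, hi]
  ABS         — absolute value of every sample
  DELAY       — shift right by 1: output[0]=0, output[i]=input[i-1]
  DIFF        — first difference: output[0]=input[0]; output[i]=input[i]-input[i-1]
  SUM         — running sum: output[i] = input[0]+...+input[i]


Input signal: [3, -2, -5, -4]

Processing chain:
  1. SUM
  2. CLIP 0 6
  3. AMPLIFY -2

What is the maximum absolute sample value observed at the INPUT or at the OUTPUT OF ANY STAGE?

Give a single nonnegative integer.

Answer: 8

Derivation:
Input: [3, -2, -5, -4] (max |s|=5)
Stage 1 (SUM): sum[0..0]=3, sum[0..1]=1, sum[0..2]=-4, sum[0..3]=-8 -> [3, 1, -4, -8] (max |s|=8)
Stage 2 (CLIP 0 6): clip(3,0,6)=3, clip(1,0,6)=1, clip(-4,0,6)=0, clip(-8,0,6)=0 -> [3, 1, 0, 0] (max |s|=3)
Stage 3 (AMPLIFY -2): 3*-2=-6, 1*-2=-2, 0*-2=0, 0*-2=0 -> [-6, -2, 0, 0] (max |s|=6)
Overall max amplitude: 8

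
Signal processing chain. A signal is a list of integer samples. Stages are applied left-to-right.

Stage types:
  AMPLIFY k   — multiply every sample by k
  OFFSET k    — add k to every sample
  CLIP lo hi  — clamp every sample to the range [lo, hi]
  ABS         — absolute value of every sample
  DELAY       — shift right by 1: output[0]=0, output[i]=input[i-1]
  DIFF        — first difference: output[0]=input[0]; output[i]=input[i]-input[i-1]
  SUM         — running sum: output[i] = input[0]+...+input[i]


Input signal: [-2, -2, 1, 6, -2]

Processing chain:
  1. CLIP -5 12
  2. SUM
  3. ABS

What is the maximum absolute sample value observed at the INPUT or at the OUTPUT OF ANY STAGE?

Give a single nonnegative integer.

Answer: 6

Derivation:
Input: [-2, -2, 1, 6, -2] (max |s|=6)
Stage 1 (CLIP -5 12): clip(-2,-5,12)=-2, clip(-2,-5,12)=-2, clip(1,-5,12)=1, clip(6,-5,12)=6, clip(-2,-5,12)=-2 -> [-2, -2, 1, 6, -2] (max |s|=6)
Stage 2 (SUM): sum[0..0]=-2, sum[0..1]=-4, sum[0..2]=-3, sum[0..3]=3, sum[0..4]=1 -> [-2, -4, -3, 3, 1] (max |s|=4)
Stage 3 (ABS): |-2|=2, |-4|=4, |-3|=3, |3|=3, |1|=1 -> [2, 4, 3, 3, 1] (max |s|=4)
Overall max amplitude: 6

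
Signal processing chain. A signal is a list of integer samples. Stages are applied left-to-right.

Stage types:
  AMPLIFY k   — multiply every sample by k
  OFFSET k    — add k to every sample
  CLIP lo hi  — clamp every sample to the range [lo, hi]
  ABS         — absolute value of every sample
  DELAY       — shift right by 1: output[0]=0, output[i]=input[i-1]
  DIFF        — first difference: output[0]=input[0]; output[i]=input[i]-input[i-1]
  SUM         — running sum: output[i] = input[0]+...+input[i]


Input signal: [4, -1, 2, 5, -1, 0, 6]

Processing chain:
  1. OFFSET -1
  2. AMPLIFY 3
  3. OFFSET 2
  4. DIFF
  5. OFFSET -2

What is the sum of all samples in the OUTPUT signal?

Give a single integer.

Answer: 3

Derivation:
Input: [4, -1, 2, 5, -1, 0, 6]
Stage 1 (OFFSET -1): 4+-1=3, -1+-1=-2, 2+-1=1, 5+-1=4, -1+-1=-2, 0+-1=-1, 6+-1=5 -> [3, -2, 1, 4, -2, -1, 5]
Stage 2 (AMPLIFY 3): 3*3=9, -2*3=-6, 1*3=3, 4*3=12, -2*3=-6, -1*3=-3, 5*3=15 -> [9, -6, 3, 12, -6, -3, 15]
Stage 3 (OFFSET 2): 9+2=11, -6+2=-4, 3+2=5, 12+2=14, -6+2=-4, -3+2=-1, 15+2=17 -> [11, -4, 5, 14, -4, -1, 17]
Stage 4 (DIFF): s[0]=11, -4-11=-15, 5--4=9, 14-5=9, -4-14=-18, -1--4=3, 17--1=18 -> [11, -15, 9, 9, -18, 3, 18]
Stage 5 (OFFSET -2): 11+-2=9, -15+-2=-17, 9+-2=7, 9+-2=7, -18+-2=-20, 3+-2=1, 18+-2=16 -> [9, -17, 7, 7, -20, 1, 16]
Output sum: 3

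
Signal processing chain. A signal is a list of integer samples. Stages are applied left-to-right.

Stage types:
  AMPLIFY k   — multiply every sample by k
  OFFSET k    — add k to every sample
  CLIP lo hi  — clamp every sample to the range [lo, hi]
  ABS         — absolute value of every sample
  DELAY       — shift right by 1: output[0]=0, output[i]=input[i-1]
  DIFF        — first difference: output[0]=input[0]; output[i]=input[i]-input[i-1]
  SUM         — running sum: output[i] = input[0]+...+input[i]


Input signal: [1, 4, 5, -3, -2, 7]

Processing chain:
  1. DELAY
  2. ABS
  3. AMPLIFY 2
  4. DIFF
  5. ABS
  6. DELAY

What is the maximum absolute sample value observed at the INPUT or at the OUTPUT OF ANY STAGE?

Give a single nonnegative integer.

Answer: 10

Derivation:
Input: [1, 4, 5, -3, -2, 7] (max |s|=7)
Stage 1 (DELAY): [0, 1, 4, 5, -3, -2] = [0, 1, 4, 5, -3, -2] -> [0, 1, 4, 5, -3, -2] (max |s|=5)
Stage 2 (ABS): |0|=0, |1|=1, |4|=4, |5|=5, |-3|=3, |-2|=2 -> [0, 1, 4, 5, 3, 2] (max |s|=5)
Stage 3 (AMPLIFY 2): 0*2=0, 1*2=2, 4*2=8, 5*2=10, 3*2=6, 2*2=4 -> [0, 2, 8, 10, 6, 4] (max |s|=10)
Stage 4 (DIFF): s[0]=0, 2-0=2, 8-2=6, 10-8=2, 6-10=-4, 4-6=-2 -> [0, 2, 6, 2, -4, -2] (max |s|=6)
Stage 5 (ABS): |0|=0, |2|=2, |6|=6, |2|=2, |-4|=4, |-2|=2 -> [0, 2, 6, 2, 4, 2] (max |s|=6)
Stage 6 (DELAY): [0, 0, 2, 6, 2, 4] = [0, 0, 2, 6, 2, 4] -> [0, 0, 2, 6, 2, 4] (max |s|=6)
Overall max amplitude: 10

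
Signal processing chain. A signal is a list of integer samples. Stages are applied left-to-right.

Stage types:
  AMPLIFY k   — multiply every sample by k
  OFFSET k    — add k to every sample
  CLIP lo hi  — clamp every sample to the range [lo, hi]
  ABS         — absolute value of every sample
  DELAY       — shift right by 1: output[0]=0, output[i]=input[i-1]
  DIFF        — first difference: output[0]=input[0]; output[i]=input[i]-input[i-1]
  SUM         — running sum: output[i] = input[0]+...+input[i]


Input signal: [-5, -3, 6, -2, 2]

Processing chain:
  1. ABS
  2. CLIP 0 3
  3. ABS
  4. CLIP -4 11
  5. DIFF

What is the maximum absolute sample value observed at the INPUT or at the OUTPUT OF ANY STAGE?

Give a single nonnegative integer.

Input: [-5, -3, 6, -2, 2] (max |s|=6)
Stage 1 (ABS): |-5|=5, |-3|=3, |6|=6, |-2|=2, |2|=2 -> [5, 3, 6, 2, 2] (max |s|=6)
Stage 2 (CLIP 0 3): clip(5,0,3)=3, clip(3,0,3)=3, clip(6,0,3)=3, clip(2,0,3)=2, clip(2,0,3)=2 -> [3, 3, 3, 2, 2] (max |s|=3)
Stage 3 (ABS): |3|=3, |3|=3, |3|=3, |2|=2, |2|=2 -> [3, 3, 3, 2, 2] (max |s|=3)
Stage 4 (CLIP -4 11): clip(3,-4,11)=3, clip(3,-4,11)=3, clip(3,-4,11)=3, clip(2,-4,11)=2, clip(2,-4,11)=2 -> [3, 3, 3, 2, 2] (max |s|=3)
Stage 5 (DIFF): s[0]=3, 3-3=0, 3-3=0, 2-3=-1, 2-2=0 -> [3, 0, 0, -1, 0] (max |s|=3)
Overall max amplitude: 6

Answer: 6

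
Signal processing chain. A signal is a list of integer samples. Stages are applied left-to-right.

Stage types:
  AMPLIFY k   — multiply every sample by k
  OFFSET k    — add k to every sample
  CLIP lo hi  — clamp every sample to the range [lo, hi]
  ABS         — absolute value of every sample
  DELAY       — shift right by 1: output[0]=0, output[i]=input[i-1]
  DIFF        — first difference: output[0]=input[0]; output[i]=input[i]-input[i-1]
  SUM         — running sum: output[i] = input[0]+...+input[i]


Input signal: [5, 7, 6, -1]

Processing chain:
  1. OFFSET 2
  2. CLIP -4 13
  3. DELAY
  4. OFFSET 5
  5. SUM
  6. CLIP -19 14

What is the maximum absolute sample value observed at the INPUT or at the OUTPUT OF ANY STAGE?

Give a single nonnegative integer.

Input: [5, 7, 6, -1] (max |s|=7)
Stage 1 (OFFSET 2): 5+2=7, 7+2=9, 6+2=8, -1+2=1 -> [7, 9, 8, 1] (max |s|=9)
Stage 2 (CLIP -4 13): clip(7,-4,13)=7, clip(9,-4,13)=9, clip(8,-4,13)=8, clip(1,-4,13)=1 -> [7, 9, 8, 1] (max |s|=9)
Stage 3 (DELAY): [0, 7, 9, 8] = [0, 7, 9, 8] -> [0, 7, 9, 8] (max |s|=9)
Stage 4 (OFFSET 5): 0+5=5, 7+5=12, 9+5=14, 8+5=13 -> [5, 12, 14, 13] (max |s|=14)
Stage 5 (SUM): sum[0..0]=5, sum[0..1]=17, sum[0..2]=31, sum[0..3]=44 -> [5, 17, 31, 44] (max |s|=44)
Stage 6 (CLIP -19 14): clip(5,-19,14)=5, clip(17,-19,14)=14, clip(31,-19,14)=14, clip(44,-19,14)=14 -> [5, 14, 14, 14] (max |s|=14)
Overall max amplitude: 44

Answer: 44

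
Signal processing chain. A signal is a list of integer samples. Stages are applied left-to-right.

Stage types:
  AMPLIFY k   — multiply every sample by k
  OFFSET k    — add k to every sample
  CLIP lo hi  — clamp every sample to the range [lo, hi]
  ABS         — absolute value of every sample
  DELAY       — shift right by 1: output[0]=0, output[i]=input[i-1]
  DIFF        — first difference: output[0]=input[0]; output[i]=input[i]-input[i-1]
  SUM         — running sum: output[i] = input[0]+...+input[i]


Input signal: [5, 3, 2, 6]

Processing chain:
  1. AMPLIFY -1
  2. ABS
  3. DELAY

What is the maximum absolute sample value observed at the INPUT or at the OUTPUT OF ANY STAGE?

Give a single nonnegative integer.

Answer: 6

Derivation:
Input: [5, 3, 2, 6] (max |s|=6)
Stage 1 (AMPLIFY -1): 5*-1=-5, 3*-1=-3, 2*-1=-2, 6*-1=-6 -> [-5, -3, -2, -6] (max |s|=6)
Stage 2 (ABS): |-5|=5, |-3|=3, |-2|=2, |-6|=6 -> [5, 3, 2, 6] (max |s|=6)
Stage 3 (DELAY): [0, 5, 3, 2] = [0, 5, 3, 2] -> [0, 5, 3, 2] (max |s|=5)
Overall max amplitude: 6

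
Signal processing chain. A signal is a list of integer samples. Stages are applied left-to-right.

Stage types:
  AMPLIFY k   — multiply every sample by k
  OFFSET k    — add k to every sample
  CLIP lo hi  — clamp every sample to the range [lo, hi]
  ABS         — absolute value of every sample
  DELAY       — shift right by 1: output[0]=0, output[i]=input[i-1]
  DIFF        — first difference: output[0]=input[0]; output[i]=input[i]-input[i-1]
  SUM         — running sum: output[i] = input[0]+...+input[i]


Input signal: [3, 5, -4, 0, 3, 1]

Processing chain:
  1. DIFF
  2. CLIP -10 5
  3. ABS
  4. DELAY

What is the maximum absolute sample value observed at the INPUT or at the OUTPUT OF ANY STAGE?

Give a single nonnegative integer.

Input: [3, 5, -4, 0, 3, 1] (max |s|=5)
Stage 1 (DIFF): s[0]=3, 5-3=2, -4-5=-9, 0--4=4, 3-0=3, 1-3=-2 -> [3, 2, -9, 4, 3, -2] (max |s|=9)
Stage 2 (CLIP -10 5): clip(3,-10,5)=3, clip(2,-10,5)=2, clip(-9,-10,5)=-9, clip(4,-10,5)=4, clip(3,-10,5)=3, clip(-2,-10,5)=-2 -> [3, 2, -9, 4, 3, -2] (max |s|=9)
Stage 3 (ABS): |3|=3, |2|=2, |-9|=9, |4|=4, |3|=3, |-2|=2 -> [3, 2, 9, 4, 3, 2] (max |s|=9)
Stage 4 (DELAY): [0, 3, 2, 9, 4, 3] = [0, 3, 2, 9, 4, 3] -> [0, 3, 2, 9, 4, 3] (max |s|=9)
Overall max amplitude: 9

Answer: 9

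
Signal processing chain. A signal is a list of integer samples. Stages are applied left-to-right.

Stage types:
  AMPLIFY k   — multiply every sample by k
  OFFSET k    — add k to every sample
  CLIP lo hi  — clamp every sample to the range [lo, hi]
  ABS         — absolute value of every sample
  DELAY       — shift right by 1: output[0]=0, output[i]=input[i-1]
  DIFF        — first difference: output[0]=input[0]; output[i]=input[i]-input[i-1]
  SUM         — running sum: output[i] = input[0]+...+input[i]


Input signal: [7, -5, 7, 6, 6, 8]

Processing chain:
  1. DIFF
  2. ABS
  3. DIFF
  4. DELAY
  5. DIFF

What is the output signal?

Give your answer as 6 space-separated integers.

Answer: 0 7 -2 -5 -11 10

Derivation:
Input: [7, -5, 7, 6, 6, 8]
Stage 1 (DIFF): s[0]=7, -5-7=-12, 7--5=12, 6-7=-1, 6-6=0, 8-6=2 -> [7, -12, 12, -1, 0, 2]
Stage 2 (ABS): |7|=7, |-12|=12, |12|=12, |-1|=1, |0|=0, |2|=2 -> [7, 12, 12, 1, 0, 2]
Stage 3 (DIFF): s[0]=7, 12-7=5, 12-12=0, 1-12=-11, 0-1=-1, 2-0=2 -> [7, 5, 0, -11, -1, 2]
Stage 4 (DELAY): [0, 7, 5, 0, -11, -1] = [0, 7, 5, 0, -11, -1] -> [0, 7, 5, 0, -11, -1]
Stage 5 (DIFF): s[0]=0, 7-0=7, 5-7=-2, 0-5=-5, -11-0=-11, -1--11=10 -> [0, 7, -2, -5, -11, 10]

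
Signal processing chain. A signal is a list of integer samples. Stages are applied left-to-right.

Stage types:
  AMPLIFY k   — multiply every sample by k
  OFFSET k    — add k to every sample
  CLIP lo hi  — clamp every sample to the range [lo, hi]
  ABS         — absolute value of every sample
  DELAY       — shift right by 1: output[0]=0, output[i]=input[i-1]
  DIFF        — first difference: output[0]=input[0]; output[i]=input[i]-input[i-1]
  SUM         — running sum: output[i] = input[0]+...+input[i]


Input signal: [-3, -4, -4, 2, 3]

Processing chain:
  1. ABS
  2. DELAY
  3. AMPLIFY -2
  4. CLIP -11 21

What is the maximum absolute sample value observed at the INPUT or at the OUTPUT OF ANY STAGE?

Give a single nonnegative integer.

Answer: 8

Derivation:
Input: [-3, -4, -4, 2, 3] (max |s|=4)
Stage 1 (ABS): |-3|=3, |-4|=4, |-4|=4, |2|=2, |3|=3 -> [3, 4, 4, 2, 3] (max |s|=4)
Stage 2 (DELAY): [0, 3, 4, 4, 2] = [0, 3, 4, 4, 2] -> [0, 3, 4, 4, 2] (max |s|=4)
Stage 3 (AMPLIFY -2): 0*-2=0, 3*-2=-6, 4*-2=-8, 4*-2=-8, 2*-2=-4 -> [0, -6, -8, -8, -4] (max |s|=8)
Stage 4 (CLIP -11 21): clip(0,-11,21)=0, clip(-6,-11,21)=-6, clip(-8,-11,21)=-8, clip(-8,-11,21)=-8, clip(-4,-11,21)=-4 -> [0, -6, -8, -8, -4] (max |s|=8)
Overall max amplitude: 8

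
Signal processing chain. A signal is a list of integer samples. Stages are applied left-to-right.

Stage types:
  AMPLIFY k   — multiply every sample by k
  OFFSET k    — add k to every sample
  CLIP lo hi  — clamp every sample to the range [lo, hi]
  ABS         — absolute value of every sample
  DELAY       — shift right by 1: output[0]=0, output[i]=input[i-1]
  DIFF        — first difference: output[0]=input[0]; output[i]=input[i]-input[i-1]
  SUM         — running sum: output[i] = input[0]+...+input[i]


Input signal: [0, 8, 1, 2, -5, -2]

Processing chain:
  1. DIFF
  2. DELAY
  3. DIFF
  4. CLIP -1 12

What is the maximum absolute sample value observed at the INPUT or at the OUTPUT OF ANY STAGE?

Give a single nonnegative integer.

Input: [0, 8, 1, 2, -5, -2] (max |s|=8)
Stage 1 (DIFF): s[0]=0, 8-0=8, 1-8=-7, 2-1=1, -5-2=-7, -2--5=3 -> [0, 8, -7, 1, -7, 3] (max |s|=8)
Stage 2 (DELAY): [0, 0, 8, -7, 1, -7] = [0, 0, 8, -7, 1, -7] -> [0, 0, 8, -7, 1, -7] (max |s|=8)
Stage 3 (DIFF): s[0]=0, 0-0=0, 8-0=8, -7-8=-15, 1--7=8, -7-1=-8 -> [0, 0, 8, -15, 8, -8] (max |s|=15)
Stage 4 (CLIP -1 12): clip(0,-1,12)=0, clip(0,-1,12)=0, clip(8,-1,12)=8, clip(-15,-1,12)=-1, clip(8,-1,12)=8, clip(-8,-1,12)=-1 -> [0, 0, 8, -1, 8, -1] (max |s|=8)
Overall max amplitude: 15

Answer: 15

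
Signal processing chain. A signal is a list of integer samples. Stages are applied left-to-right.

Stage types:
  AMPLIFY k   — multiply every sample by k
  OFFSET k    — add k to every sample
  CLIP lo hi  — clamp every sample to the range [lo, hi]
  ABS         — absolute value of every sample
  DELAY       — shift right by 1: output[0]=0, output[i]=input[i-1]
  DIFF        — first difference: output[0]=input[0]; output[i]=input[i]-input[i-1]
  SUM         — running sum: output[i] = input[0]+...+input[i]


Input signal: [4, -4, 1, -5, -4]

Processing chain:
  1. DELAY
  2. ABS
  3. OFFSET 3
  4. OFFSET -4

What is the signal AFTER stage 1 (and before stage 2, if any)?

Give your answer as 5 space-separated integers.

Input: [4, -4, 1, -5, -4]
Stage 1 (DELAY): [0, 4, -4, 1, -5] = [0, 4, -4, 1, -5] -> [0, 4, -4, 1, -5]

Answer: 0 4 -4 1 -5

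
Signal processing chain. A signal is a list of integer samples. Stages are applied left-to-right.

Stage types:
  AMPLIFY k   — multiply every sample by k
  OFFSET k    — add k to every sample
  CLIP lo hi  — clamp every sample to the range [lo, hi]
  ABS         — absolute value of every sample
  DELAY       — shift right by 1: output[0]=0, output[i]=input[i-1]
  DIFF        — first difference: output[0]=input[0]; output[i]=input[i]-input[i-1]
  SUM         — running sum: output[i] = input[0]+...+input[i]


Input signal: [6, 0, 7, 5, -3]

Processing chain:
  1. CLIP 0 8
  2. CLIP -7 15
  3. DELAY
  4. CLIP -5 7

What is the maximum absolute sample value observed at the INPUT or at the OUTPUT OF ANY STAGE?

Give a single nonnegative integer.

Answer: 7

Derivation:
Input: [6, 0, 7, 5, -3] (max |s|=7)
Stage 1 (CLIP 0 8): clip(6,0,8)=6, clip(0,0,8)=0, clip(7,0,8)=7, clip(5,0,8)=5, clip(-3,0,8)=0 -> [6, 0, 7, 5, 0] (max |s|=7)
Stage 2 (CLIP -7 15): clip(6,-7,15)=6, clip(0,-7,15)=0, clip(7,-7,15)=7, clip(5,-7,15)=5, clip(0,-7,15)=0 -> [6, 0, 7, 5, 0] (max |s|=7)
Stage 3 (DELAY): [0, 6, 0, 7, 5] = [0, 6, 0, 7, 5] -> [0, 6, 0, 7, 5] (max |s|=7)
Stage 4 (CLIP -5 7): clip(0,-5,7)=0, clip(6,-5,7)=6, clip(0,-5,7)=0, clip(7,-5,7)=7, clip(5,-5,7)=5 -> [0, 6, 0, 7, 5] (max |s|=7)
Overall max amplitude: 7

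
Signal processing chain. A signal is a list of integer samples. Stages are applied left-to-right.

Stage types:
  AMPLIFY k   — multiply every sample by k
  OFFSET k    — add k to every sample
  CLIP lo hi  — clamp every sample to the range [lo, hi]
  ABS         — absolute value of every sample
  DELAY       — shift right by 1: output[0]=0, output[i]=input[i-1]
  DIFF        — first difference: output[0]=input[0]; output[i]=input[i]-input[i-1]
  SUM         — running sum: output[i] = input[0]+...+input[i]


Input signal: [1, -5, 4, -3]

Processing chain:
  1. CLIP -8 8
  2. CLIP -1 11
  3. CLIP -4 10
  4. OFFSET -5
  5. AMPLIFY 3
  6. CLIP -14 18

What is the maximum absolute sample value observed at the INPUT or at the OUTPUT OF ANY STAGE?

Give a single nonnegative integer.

Answer: 18

Derivation:
Input: [1, -5, 4, -3] (max |s|=5)
Stage 1 (CLIP -8 8): clip(1,-8,8)=1, clip(-5,-8,8)=-5, clip(4,-8,8)=4, clip(-3,-8,8)=-3 -> [1, -5, 4, -3] (max |s|=5)
Stage 2 (CLIP -1 11): clip(1,-1,11)=1, clip(-5,-1,11)=-1, clip(4,-1,11)=4, clip(-3,-1,11)=-1 -> [1, -1, 4, -1] (max |s|=4)
Stage 3 (CLIP -4 10): clip(1,-4,10)=1, clip(-1,-4,10)=-1, clip(4,-4,10)=4, clip(-1,-4,10)=-1 -> [1, -1, 4, -1] (max |s|=4)
Stage 4 (OFFSET -5): 1+-5=-4, -1+-5=-6, 4+-5=-1, -1+-5=-6 -> [-4, -6, -1, -6] (max |s|=6)
Stage 5 (AMPLIFY 3): -4*3=-12, -6*3=-18, -1*3=-3, -6*3=-18 -> [-12, -18, -3, -18] (max |s|=18)
Stage 6 (CLIP -14 18): clip(-12,-14,18)=-12, clip(-18,-14,18)=-14, clip(-3,-14,18)=-3, clip(-18,-14,18)=-14 -> [-12, -14, -3, -14] (max |s|=14)
Overall max amplitude: 18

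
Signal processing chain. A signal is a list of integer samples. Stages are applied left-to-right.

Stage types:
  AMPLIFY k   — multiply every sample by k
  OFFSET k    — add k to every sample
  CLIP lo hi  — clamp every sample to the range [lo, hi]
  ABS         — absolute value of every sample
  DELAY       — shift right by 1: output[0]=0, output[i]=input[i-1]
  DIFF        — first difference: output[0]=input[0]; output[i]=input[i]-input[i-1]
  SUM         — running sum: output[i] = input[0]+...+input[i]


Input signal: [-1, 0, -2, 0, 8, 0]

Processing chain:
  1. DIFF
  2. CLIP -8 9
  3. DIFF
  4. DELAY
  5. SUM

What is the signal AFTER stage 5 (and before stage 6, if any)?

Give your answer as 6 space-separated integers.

Answer: 0 -1 1 -2 2 8

Derivation:
Input: [-1, 0, -2, 0, 8, 0]
Stage 1 (DIFF): s[0]=-1, 0--1=1, -2-0=-2, 0--2=2, 8-0=8, 0-8=-8 -> [-1, 1, -2, 2, 8, -8]
Stage 2 (CLIP -8 9): clip(-1,-8,9)=-1, clip(1,-8,9)=1, clip(-2,-8,9)=-2, clip(2,-8,9)=2, clip(8,-8,9)=8, clip(-8,-8,9)=-8 -> [-1, 1, -2, 2, 8, -8]
Stage 3 (DIFF): s[0]=-1, 1--1=2, -2-1=-3, 2--2=4, 8-2=6, -8-8=-16 -> [-1, 2, -3, 4, 6, -16]
Stage 4 (DELAY): [0, -1, 2, -3, 4, 6] = [0, -1, 2, -3, 4, 6] -> [0, -1, 2, -3, 4, 6]
Stage 5 (SUM): sum[0..0]=0, sum[0..1]=-1, sum[0..2]=1, sum[0..3]=-2, sum[0..4]=2, sum[0..5]=8 -> [0, -1, 1, -2, 2, 8]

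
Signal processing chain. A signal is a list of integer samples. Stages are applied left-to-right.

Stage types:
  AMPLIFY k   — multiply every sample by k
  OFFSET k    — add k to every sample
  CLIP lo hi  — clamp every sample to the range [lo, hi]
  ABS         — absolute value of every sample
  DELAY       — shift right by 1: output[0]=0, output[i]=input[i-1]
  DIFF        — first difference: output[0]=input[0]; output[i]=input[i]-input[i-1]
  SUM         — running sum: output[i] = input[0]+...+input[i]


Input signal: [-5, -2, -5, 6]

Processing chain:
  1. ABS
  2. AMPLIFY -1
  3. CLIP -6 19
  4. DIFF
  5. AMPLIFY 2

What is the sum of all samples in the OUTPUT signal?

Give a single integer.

Answer: -12

Derivation:
Input: [-5, -2, -5, 6]
Stage 1 (ABS): |-5|=5, |-2|=2, |-5|=5, |6|=6 -> [5, 2, 5, 6]
Stage 2 (AMPLIFY -1): 5*-1=-5, 2*-1=-2, 5*-1=-5, 6*-1=-6 -> [-5, -2, -5, -6]
Stage 3 (CLIP -6 19): clip(-5,-6,19)=-5, clip(-2,-6,19)=-2, clip(-5,-6,19)=-5, clip(-6,-6,19)=-6 -> [-5, -2, -5, -6]
Stage 4 (DIFF): s[0]=-5, -2--5=3, -5--2=-3, -6--5=-1 -> [-5, 3, -3, -1]
Stage 5 (AMPLIFY 2): -5*2=-10, 3*2=6, -3*2=-6, -1*2=-2 -> [-10, 6, -6, -2]
Output sum: -12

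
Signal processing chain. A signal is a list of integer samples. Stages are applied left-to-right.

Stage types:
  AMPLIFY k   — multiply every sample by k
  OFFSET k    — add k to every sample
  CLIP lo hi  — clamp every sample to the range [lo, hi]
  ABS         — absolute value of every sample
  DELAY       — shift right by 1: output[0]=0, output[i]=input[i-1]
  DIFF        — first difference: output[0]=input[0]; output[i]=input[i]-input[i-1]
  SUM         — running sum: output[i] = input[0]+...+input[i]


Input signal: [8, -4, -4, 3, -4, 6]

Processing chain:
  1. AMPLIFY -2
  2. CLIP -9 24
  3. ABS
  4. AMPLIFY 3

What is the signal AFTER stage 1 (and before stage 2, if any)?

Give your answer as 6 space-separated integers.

Input: [8, -4, -4, 3, -4, 6]
Stage 1 (AMPLIFY -2): 8*-2=-16, -4*-2=8, -4*-2=8, 3*-2=-6, -4*-2=8, 6*-2=-12 -> [-16, 8, 8, -6, 8, -12]

Answer: -16 8 8 -6 8 -12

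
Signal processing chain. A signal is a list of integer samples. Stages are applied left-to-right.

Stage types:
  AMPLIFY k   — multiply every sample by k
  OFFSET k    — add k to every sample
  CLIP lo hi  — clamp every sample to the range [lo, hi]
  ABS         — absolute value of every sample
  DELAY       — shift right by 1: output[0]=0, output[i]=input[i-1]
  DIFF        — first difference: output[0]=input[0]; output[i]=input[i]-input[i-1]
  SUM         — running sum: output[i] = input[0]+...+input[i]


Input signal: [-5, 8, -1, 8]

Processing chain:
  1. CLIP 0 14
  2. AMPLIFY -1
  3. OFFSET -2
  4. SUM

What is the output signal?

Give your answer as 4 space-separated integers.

Input: [-5, 8, -1, 8]
Stage 1 (CLIP 0 14): clip(-5,0,14)=0, clip(8,0,14)=8, clip(-1,0,14)=0, clip(8,0,14)=8 -> [0, 8, 0, 8]
Stage 2 (AMPLIFY -1): 0*-1=0, 8*-1=-8, 0*-1=0, 8*-1=-8 -> [0, -8, 0, -8]
Stage 3 (OFFSET -2): 0+-2=-2, -8+-2=-10, 0+-2=-2, -8+-2=-10 -> [-2, -10, -2, -10]
Stage 4 (SUM): sum[0..0]=-2, sum[0..1]=-12, sum[0..2]=-14, sum[0..3]=-24 -> [-2, -12, -14, -24]

Answer: -2 -12 -14 -24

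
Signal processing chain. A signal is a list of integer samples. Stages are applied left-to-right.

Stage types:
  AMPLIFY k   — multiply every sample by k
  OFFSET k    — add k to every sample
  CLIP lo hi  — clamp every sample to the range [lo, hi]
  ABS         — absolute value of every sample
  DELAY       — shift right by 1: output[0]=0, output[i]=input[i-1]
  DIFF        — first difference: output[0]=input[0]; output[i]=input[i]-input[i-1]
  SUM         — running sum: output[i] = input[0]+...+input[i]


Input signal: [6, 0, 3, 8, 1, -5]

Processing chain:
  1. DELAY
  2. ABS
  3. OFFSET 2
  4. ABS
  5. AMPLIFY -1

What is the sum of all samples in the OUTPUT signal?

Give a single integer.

Answer: -30

Derivation:
Input: [6, 0, 3, 8, 1, -5]
Stage 1 (DELAY): [0, 6, 0, 3, 8, 1] = [0, 6, 0, 3, 8, 1] -> [0, 6, 0, 3, 8, 1]
Stage 2 (ABS): |0|=0, |6|=6, |0|=0, |3|=3, |8|=8, |1|=1 -> [0, 6, 0, 3, 8, 1]
Stage 3 (OFFSET 2): 0+2=2, 6+2=8, 0+2=2, 3+2=5, 8+2=10, 1+2=3 -> [2, 8, 2, 5, 10, 3]
Stage 4 (ABS): |2|=2, |8|=8, |2|=2, |5|=5, |10|=10, |3|=3 -> [2, 8, 2, 5, 10, 3]
Stage 5 (AMPLIFY -1): 2*-1=-2, 8*-1=-8, 2*-1=-2, 5*-1=-5, 10*-1=-10, 3*-1=-3 -> [-2, -8, -2, -5, -10, -3]
Output sum: -30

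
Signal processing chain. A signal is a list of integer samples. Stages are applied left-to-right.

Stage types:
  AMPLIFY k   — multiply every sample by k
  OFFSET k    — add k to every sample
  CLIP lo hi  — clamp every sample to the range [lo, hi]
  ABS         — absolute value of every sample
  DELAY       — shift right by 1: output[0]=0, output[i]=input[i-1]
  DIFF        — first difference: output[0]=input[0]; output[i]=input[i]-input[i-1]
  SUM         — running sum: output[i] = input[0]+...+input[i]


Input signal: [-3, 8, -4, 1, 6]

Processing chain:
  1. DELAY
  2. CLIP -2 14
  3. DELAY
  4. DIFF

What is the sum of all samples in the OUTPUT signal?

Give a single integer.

Input: [-3, 8, -4, 1, 6]
Stage 1 (DELAY): [0, -3, 8, -4, 1] = [0, -3, 8, -4, 1] -> [0, -3, 8, -4, 1]
Stage 2 (CLIP -2 14): clip(0,-2,14)=0, clip(-3,-2,14)=-2, clip(8,-2,14)=8, clip(-4,-2,14)=-2, clip(1,-2,14)=1 -> [0, -2, 8, -2, 1]
Stage 3 (DELAY): [0, 0, -2, 8, -2] = [0, 0, -2, 8, -2] -> [0, 0, -2, 8, -2]
Stage 4 (DIFF): s[0]=0, 0-0=0, -2-0=-2, 8--2=10, -2-8=-10 -> [0, 0, -2, 10, -10]
Output sum: -2

Answer: -2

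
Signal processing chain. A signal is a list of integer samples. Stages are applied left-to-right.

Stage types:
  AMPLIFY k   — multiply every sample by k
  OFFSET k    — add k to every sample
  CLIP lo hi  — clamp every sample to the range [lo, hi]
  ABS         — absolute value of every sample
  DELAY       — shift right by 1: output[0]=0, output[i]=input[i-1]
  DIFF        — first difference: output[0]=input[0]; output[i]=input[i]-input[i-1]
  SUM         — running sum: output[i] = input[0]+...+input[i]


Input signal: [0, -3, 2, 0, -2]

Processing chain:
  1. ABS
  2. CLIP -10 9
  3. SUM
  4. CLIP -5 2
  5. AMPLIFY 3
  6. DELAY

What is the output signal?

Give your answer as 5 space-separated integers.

Answer: 0 0 6 6 6

Derivation:
Input: [0, -3, 2, 0, -2]
Stage 1 (ABS): |0|=0, |-3|=3, |2|=2, |0|=0, |-2|=2 -> [0, 3, 2, 0, 2]
Stage 2 (CLIP -10 9): clip(0,-10,9)=0, clip(3,-10,9)=3, clip(2,-10,9)=2, clip(0,-10,9)=0, clip(2,-10,9)=2 -> [0, 3, 2, 0, 2]
Stage 3 (SUM): sum[0..0]=0, sum[0..1]=3, sum[0..2]=5, sum[0..3]=5, sum[0..4]=7 -> [0, 3, 5, 5, 7]
Stage 4 (CLIP -5 2): clip(0,-5,2)=0, clip(3,-5,2)=2, clip(5,-5,2)=2, clip(5,-5,2)=2, clip(7,-5,2)=2 -> [0, 2, 2, 2, 2]
Stage 5 (AMPLIFY 3): 0*3=0, 2*3=6, 2*3=6, 2*3=6, 2*3=6 -> [0, 6, 6, 6, 6]
Stage 6 (DELAY): [0, 0, 6, 6, 6] = [0, 0, 6, 6, 6] -> [0, 0, 6, 6, 6]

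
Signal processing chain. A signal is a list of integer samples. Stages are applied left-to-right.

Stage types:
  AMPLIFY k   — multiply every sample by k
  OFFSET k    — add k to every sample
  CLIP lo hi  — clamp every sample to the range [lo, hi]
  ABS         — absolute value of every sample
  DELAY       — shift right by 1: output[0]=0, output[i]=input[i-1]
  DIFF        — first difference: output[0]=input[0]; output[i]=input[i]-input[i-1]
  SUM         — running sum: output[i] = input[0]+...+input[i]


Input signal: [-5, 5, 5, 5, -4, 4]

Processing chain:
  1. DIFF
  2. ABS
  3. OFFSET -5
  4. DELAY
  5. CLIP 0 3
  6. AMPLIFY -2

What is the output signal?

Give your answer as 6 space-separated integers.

Answer: 0 0 -6 0 0 -6

Derivation:
Input: [-5, 5, 5, 5, -4, 4]
Stage 1 (DIFF): s[0]=-5, 5--5=10, 5-5=0, 5-5=0, -4-5=-9, 4--4=8 -> [-5, 10, 0, 0, -9, 8]
Stage 2 (ABS): |-5|=5, |10|=10, |0|=0, |0|=0, |-9|=9, |8|=8 -> [5, 10, 0, 0, 9, 8]
Stage 3 (OFFSET -5): 5+-5=0, 10+-5=5, 0+-5=-5, 0+-5=-5, 9+-5=4, 8+-5=3 -> [0, 5, -5, -5, 4, 3]
Stage 4 (DELAY): [0, 0, 5, -5, -5, 4] = [0, 0, 5, -5, -5, 4] -> [0, 0, 5, -5, -5, 4]
Stage 5 (CLIP 0 3): clip(0,0,3)=0, clip(0,0,3)=0, clip(5,0,3)=3, clip(-5,0,3)=0, clip(-5,0,3)=0, clip(4,0,3)=3 -> [0, 0, 3, 0, 0, 3]
Stage 6 (AMPLIFY -2): 0*-2=0, 0*-2=0, 3*-2=-6, 0*-2=0, 0*-2=0, 3*-2=-6 -> [0, 0, -6, 0, 0, -6]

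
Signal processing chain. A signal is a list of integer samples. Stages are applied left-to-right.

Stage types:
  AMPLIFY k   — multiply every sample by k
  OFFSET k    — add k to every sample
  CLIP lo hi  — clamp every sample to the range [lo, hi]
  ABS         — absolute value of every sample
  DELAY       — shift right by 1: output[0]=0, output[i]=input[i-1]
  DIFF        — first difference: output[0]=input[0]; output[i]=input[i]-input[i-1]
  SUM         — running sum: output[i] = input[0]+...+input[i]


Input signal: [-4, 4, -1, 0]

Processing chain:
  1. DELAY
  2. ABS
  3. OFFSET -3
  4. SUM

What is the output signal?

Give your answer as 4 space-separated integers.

Input: [-4, 4, -1, 0]
Stage 1 (DELAY): [0, -4, 4, -1] = [0, -4, 4, -1] -> [0, -4, 4, -1]
Stage 2 (ABS): |0|=0, |-4|=4, |4|=4, |-1|=1 -> [0, 4, 4, 1]
Stage 3 (OFFSET -3): 0+-3=-3, 4+-3=1, 4+-3=1, 1+-3=-2 -> [-3, 1, 1, -2]
Stage 4 (SUM): sum[0..0]=-3, sum[0..1]=-2, sum[0..2]=-1, sum[0..3]=-3 -> [-3, -2, -1, -3]

Answer: -3 -2 -1 -3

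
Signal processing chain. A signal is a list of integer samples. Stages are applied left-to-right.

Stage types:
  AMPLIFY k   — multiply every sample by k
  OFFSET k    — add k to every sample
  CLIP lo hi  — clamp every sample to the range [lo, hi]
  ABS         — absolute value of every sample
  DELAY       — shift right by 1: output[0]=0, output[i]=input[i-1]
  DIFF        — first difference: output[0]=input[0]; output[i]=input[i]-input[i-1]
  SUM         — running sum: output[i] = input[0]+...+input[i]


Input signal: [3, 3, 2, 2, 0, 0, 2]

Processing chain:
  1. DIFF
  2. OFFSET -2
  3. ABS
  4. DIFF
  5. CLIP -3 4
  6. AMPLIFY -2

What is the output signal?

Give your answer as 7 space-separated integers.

Answer: -2 -2 -2 2 -4 4 4

Derivation:
Input: [3, 3, 2, 2, 0, 0, 2]
Stage 1 (DIFF): s[0]=3, 3-3=0, 2-3=-1, 2-2=0, 0-2=-2, 0-0=0, 2-0=2 -> [3, 0, -1, 0, -2, 0, 2]
Stage 2 (OFFSET -2): 3+-2=1, 0+-2=-2, -1+-2=-3, 0+-2=-2, -2+-2=-4, 0+-2=-2, 2+-2=0 -> [1, -2, -3, -2, -4, -2, 0]
Stage 3 (ABS): |1|=1, |-2|=2, |-3|=3, |-2|=2, |-4|=4, |-2|=2, |0|=0 -> [1, 2, 3, 2, 4, 2, 0]
Stage 4 (DIFF): s[0]=1, 2-1=1, 3-2=1, 2-3=-1, 4-2=2, 2-4=-2, 0-2=-2 -> [1, 1, 1, -1, 2, -2, -2]
Stage 5 (CLIP -3 4): clip(1,-3,4)=1, clip(1,-3,4)=1, clip(1,-3,4)=1, clip(-1,-3,4)=-1, clip(2,-3,4)=2, clip(-2,-3,4)=-2, clip(-2,-3,4)=-2 -> [1, 1, 1, -1, 2, -2, -2]
Stage 6 (AMPLIFY -2): 1*-2=-2, 1*-2=-2, 1*-2=-2, -1*-2=2, 2*-2=-4, -2*-2=4, -2*-2=4 -> [-2, -2, -2, 2, -4, 4, 4]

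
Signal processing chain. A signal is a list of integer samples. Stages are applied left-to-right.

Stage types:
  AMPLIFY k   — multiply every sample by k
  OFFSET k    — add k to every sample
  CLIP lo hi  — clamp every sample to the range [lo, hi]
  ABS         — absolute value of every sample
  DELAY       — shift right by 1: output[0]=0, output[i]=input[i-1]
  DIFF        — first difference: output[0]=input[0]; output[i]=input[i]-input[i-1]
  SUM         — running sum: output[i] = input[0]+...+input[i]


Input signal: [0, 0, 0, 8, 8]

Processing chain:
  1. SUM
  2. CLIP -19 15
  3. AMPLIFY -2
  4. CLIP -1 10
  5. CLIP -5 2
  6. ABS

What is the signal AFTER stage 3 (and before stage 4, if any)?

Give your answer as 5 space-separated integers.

Input: [0, 0, 0, 8, 8]
Stage 1 (SUM): sum[0..0]=0, sum[0..1]=0, sum[0..2]=0, sum[0..3]=8, sum[0..4]=16 -> [0, 0, 0, 8, 16]
Stage 2 (CLIP -19 15): clip(0,-19,15)=0, clip(0,-19,15)=0, clip(0,-19,15)=0, clip(8,-19,15)=8, clip(16,-19,15)=15 -> [0, 0, 0, 8, 15]
Stage 3 (AMPLIFY -2): 0*-2=0, 0*-2=0, 0*-2=0, 8*-2=-16, 15*-2=-30 -> [0, 0, 0, -16, -30]

Answer: 0 0 0 -16 -30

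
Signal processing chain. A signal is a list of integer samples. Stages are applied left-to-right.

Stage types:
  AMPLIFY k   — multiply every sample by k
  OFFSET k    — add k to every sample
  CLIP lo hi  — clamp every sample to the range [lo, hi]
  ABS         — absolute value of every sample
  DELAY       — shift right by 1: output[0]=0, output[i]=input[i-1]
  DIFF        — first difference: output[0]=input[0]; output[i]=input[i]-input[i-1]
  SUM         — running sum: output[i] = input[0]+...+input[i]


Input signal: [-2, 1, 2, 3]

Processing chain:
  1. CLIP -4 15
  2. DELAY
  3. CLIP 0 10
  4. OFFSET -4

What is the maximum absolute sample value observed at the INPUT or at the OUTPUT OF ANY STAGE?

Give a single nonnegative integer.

Answer: 4

Derivation:
Input: [-2, 1, 2, 3] (max |s|=3)
Stage 1 (CLIP -4 15): clip(-2,-4,15)=-2, clip(1,-4,15)=1, clip(2,-4,15)=2, clip(3,-4,15)=3 -> [-2, 1, 2, 3] (max |s|=3)
Stage 2 (DELAY): [0, -2, 1, 2] = [0, -2, 1, 2] -> [0, -2, 1, 2] (max |s|=2)
Stage 3 (CLIP 0 10): clip(0,0,10)=0, clip(-2,0,10)=0, clip(1,0,10)=1, clip(2,0,10)=2 -> [0, 0, 1, 2] (max |s|=2)
Stage 4 (OFFSET -4): 0+-4=-4, 0+-4=-4, 1+-4=-3, 2+-4=-2 -> [-4, -4, -3, -2] (max |s|=4)
Overall max amplitude: 4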